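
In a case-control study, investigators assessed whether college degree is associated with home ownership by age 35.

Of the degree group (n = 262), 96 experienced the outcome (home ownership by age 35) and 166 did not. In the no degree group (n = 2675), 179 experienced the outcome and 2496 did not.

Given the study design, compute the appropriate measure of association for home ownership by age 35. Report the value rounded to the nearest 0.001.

8.064

From the description: a = 96, b = 166, c = 179, d = 2496.
This is a case-control study: participants were sampled on outcome status, so risks in the source population cannot be estimated directly — relative risk is not valid here. The odds ratio is the appropriate measure.
OR = (a·d)/(b·c) = (96 × 2496) / (166 × 179) = 239616 / 29714 = 8.06408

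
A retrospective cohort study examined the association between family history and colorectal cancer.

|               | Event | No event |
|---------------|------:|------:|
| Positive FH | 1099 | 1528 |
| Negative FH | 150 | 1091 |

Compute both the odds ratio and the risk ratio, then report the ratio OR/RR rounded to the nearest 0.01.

Cells: a = 1099, b = 1528, c = 150, d = 1091.
OR = (1099·1091)/(1528·150) = 1199009/229200 = 5.23128
Risk in exposed = 1099/2627 = 0.41835; risk in unexposed = 150/1241 = 0.12087; RR = 3.46113
OR/RR = 5.23128 / 3.46113 = 1.51144
The outcome is not rare, so the OR lies further from 1 than the RR.

1.51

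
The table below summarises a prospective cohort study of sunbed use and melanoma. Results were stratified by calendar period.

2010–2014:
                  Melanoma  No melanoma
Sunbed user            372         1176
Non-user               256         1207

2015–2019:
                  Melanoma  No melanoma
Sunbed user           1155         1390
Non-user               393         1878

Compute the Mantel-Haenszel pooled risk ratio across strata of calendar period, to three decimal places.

RR_MH = Σ(aᵢ·n₀ᵢ/nᵢ) / Σ(cᵢ·n₁ᵢ/nᵢ), with n₁ᵢ = aᵢ+bᵢ (exposed), n₀ᵢ = cᵢ+dᵢ (unexposed), nᵢ = n₁ᵢ+n₀ᵢ.
Stratum 1 (2010–2014): n₁ = 1548, n₀ = 1463, n = 3011; a·n₀/n = 372·1463/3011 = 180.7493; c·n₁/n = 256·1548/3011 = 131.6134
Stratum 2 (2015–2019): n₁ = 2545, n₀ = 2271, n = 4816; a·n₀/n = 1155·2271/4816 = 544.6439; c·n₁/n = 393·2545/4816 = 207.6796
RR_MH = (180.7493 + 544.6439) / (131.6134 + 207.6796) = 725.3931 / 339.2930 = 2.13795

2.138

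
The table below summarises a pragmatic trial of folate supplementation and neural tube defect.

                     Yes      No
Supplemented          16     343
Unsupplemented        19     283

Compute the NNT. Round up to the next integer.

55

Risk in treated group = 16/359 = 0.04457; risk in control = 19/302 = 0.06291.
Absolute risk reduction = 0.06291 − 0.04457 = 0.01835
NNT = 1 / ARR = 1 / 0.01835 = 54.509 → round up → 55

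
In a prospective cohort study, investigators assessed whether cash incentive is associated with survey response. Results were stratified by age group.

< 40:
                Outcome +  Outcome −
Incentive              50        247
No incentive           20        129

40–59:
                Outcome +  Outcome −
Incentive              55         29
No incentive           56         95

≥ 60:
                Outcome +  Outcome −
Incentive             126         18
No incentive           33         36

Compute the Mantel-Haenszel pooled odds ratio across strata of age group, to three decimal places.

OR_MH = Σ(aᵢdᵢ/nᵢ) / Σ(bᵢcᵢ/nᵢ), where nᵢ is the stratum total.
Stratum 1 (< 40): n = 446; a·d/n = 50·129/446 = 14.4619; b·c/n = 247·20/446 = 11.0762
Stratum 2 (40–59): n = 235; a·d/n = 55·95/235 = 22.2340; b·c/n = 29·56/235 = 6.9106
Stratum 3 (≥ 60): n = 213; a·d/n = 126·36/213 = 21.2958; b·c/n = 18·33/213 = 2.7887
OR_MH = (14.4619 + 22.2340 + 21.2958) / (11.0762 + 6.9106 + 2.7887) = 57.9917 / 20.7756 = 2.79134

2.791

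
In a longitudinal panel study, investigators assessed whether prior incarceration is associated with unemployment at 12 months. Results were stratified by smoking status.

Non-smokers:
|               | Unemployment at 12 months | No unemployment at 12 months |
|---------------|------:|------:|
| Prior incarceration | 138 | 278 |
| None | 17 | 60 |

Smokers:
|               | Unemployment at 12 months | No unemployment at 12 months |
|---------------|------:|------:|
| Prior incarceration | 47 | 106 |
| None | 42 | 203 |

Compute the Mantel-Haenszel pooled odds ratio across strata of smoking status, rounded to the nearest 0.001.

1.963

OR_MH = Σ(aᵢdᵢ/nᵢ) / Σ(bᵢcᵢ/nᵢ), where nᵢ is the stratum total.
Stratum 1 (Non-smokers): n = 493; a·d/n = 138·60/493 = 16.7951; b·c/n = 278·17/493 = 9.5862
Stratum 2 (Smokers): n = 398; a·d/n = 47·203/398 = 23.9724; b·c/n = 106·42/398 = 11.1859
OR_MH = (16.7951 + 23.9724) / (9.5862 + 11.1859) = 40.7675 / 20.7721 = 1.96260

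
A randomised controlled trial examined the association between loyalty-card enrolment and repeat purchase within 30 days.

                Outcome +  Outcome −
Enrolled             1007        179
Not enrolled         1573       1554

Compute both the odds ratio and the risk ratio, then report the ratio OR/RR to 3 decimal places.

Cells: a = 1007, b = 179, c = 1573, d = 1554.
OR = (1007·1554)/(179·1573) = 1564878/281567 = 5.55775
Risk in exposed = 1007/1186 = 0.84907; risk in unexposed = 1573/3127 = 0.50304; RR = 1.68789
OR/RR = 5.55775 / 1.68789 = 3.29272
The outcome is not rare, so the OR lies further from 1 than the RR.

3.293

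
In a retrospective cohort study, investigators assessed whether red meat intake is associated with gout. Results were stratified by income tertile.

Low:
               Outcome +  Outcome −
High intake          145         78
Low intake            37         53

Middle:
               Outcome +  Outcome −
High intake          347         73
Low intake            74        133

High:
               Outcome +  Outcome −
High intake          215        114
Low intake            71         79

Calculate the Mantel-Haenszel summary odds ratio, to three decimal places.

3.847

OR_MH = Σ(aᵢdᵢ/nᵢ) / Σ(bᵢcᵢ/nᵢ), where nᵢ is the stratum total.
Stratum 1 (Low): n = 313; a·d/n = 145·53/313 = 24.5527; b·c/n = 78·37/313 = 9.2204
Stratum 2 (Middle): n = 627; a·d/n = 347·133/627 = 73.6061; b·c/n = 73·74/627 = 8.6156
Stratum 3 (High): n = 479; a·d/n = 215·79/479 = 35.4593; b·c/n = 114·71/479 = 16.8977
OR_MH = (24.5527 + 73.6061 + 35.4593) / (9.2204 + 8.6156 + 16.8977) = 133.6181 / 34.7338 = 3.84692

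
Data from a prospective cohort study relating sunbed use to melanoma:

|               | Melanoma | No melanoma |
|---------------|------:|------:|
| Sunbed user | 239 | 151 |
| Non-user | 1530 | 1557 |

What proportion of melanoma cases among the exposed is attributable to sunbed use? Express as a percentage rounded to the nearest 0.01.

19.12

Cells: a = 239, b = 151, c = 1530, d = 1557.
Risk in exposed = 239/390 = 0.61282; risk in unexposed = 1530/3087 = 0.49563.
RR = 0.61282/0.49563 = 1.23646
AR% = (RR − 1)/RR × 100 = (1.23646 − 1)/1.23646 × 100 = 19.1237%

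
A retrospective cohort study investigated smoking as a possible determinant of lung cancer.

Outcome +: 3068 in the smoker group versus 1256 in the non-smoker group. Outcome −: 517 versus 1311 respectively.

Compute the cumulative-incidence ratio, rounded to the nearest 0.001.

From the description: a = 3068, b = 517, c = 1256, d = 1311.
Risk in exposed = 3068/3585 = 0.85579; risk in unexposed = 1256/2567 = 0.48929.
RR = 0.85579 / 0.48929 = 1.74905
The risk among the exposed is 1.75 times that among the unexposed.

1.749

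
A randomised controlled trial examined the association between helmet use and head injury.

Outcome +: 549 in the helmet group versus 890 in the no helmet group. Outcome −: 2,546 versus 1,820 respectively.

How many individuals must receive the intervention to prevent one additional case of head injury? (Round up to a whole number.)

7

Risk in treated group = 549/3095 = 0.17738; risk in control = 890/2710 = 0.32841.
Absolute risk reduction = 0.32841 − 0.17738 = 0.15103
NNT = 1 / ARR = 1 / 0.15103 = 6.621 → round up → 7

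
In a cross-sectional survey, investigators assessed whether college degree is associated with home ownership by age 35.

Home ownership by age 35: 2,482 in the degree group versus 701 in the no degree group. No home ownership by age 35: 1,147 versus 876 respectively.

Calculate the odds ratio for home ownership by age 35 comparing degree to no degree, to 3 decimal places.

2.704

From the description: a = 2482, b = 1147, c = 701, d = 876.
OR = (a·d)/(b·c) = (2482 × 876) / (1147 × 701) = 2174232 / 804047 = 2.70411
The odds of home ownership by age 35 are about 2.70 times as high in the degree group.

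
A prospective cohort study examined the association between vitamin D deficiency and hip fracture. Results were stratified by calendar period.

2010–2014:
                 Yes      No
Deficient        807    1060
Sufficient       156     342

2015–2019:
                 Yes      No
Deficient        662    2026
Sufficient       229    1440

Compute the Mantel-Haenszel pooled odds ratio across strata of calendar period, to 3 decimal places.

OR_MH = Σ(aᵢdᵢ/nᵢ) / Σ(bᵢcᵢ/nᵢ), where nᵢ is the stratum total.
Stratum 1 (2010–2014): n = 2365; a·d/n = 807·342/2365 = 116.6994; b·c/n = 1060·156/2365 = 69.9197
Stratum 2 (2015–2019): n = 4357; a·d/n = 662·1440/4357 = 218.7927; b·c/n = 2026·229/4357 = 106.4847
OR_MH = (116.6994 + 218.7927) / (69.9197 + 106.4847) = 335.4921 / 176.4044 = 1.90184

1.902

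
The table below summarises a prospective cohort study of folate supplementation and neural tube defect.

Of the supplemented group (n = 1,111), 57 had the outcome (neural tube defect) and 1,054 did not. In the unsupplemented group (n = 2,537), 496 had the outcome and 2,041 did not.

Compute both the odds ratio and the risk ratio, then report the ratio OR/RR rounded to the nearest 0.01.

0.85

From the description: a = 57, b = 1054, c = 496, d = 2041.
OR = (57·2041)/(1054·496) = 116337/522784 = 0.22253
Risk in exposed = 57/1111 = 0.05131; risk in unexposed = 496/2537 = 0.19551; RR = 0.26242
OR/RR = 0.22253 / 0.26242 = 0.84800
The outcome is not rare, so the OR lies further from 1 than the RR.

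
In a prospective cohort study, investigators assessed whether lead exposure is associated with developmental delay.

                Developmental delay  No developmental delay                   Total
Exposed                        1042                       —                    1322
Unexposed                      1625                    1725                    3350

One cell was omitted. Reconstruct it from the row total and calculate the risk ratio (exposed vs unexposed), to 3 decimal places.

1.625

The missing cell is in the exposed row: 1322 − 1042 = 280.
So a = 1042, b = 280, c = 1625, d = 1725.
RR = [a/(a+b)] / [c/(c+d)] = (1042/1322) / (1625/3350) = 0.78820/0.48507 = 1.62490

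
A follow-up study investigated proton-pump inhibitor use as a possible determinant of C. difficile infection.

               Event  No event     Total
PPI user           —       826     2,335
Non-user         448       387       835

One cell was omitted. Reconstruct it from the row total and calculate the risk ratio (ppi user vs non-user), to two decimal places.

The missing cell is in the exposed row: 2335 − 826 = 1509.
So a = 1509, b = 826, c = 448, d = 387.
RR = [a/(a+b)] / [c/(c+d)] = (1509/2335) / (448/835) = 0.64625/0.53653 = 1.20451

1.20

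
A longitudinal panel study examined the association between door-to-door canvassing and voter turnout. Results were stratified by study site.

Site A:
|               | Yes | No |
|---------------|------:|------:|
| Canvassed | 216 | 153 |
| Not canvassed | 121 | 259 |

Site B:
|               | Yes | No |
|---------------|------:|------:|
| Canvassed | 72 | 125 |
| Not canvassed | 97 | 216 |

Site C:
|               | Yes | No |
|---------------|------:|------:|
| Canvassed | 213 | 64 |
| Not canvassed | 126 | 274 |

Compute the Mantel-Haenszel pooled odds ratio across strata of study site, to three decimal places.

3.169

OR_MH = Σ(aᵢdᵢ/nᵢ) / Σ(bᵢcᵢ/nᵢ), where nᵢ is the stratum total.
Stratum 1 (Site A): n = 749; a·d/n = 216·259/749 = 74.6916; b·c/n = 153·121/749 = 24.7170
Stratum 2 (Site B): n = 510; a·d/n = 72·216/510 = 30.4941; b·c/n = 125·97/510 = 23.7745
Stratum 3 (Site C): n = 677; a·d/n = 213·274/677 = 86.2068; b·c/n = 64·126/677 = 11.9114
OR_MH = (74.6916 + 30.4941 + 86.2068) / (24.7170 + 23.7745 + 11.9114) = 191.3925 / 60.4028 = 3.16860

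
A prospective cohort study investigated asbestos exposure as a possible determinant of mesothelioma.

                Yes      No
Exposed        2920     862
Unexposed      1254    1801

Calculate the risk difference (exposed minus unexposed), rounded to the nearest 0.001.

0.362

Cells: a = 2920, b = 862, c = 1254, d = 1801.
Risk in exposed = 2920/3782 = 0.772078; risk in unexposed = 1254/3055 = 0.410475.
Risk difference = 0.772078 − 0.410475 = 0.361604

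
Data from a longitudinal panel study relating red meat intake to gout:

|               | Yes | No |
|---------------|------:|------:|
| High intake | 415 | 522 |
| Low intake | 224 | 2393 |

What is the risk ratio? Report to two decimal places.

Cells: a = 415, b = 522, c = 224, d = 2393.
Risk in exposed = 415/937 = 0.44290; risk in unexposed = 224/2617 = 0.08559.
RR = 0.44290 / 0.08559 = 5.17445
The risk among the exposed is 5.17 times that among the unexposed.

5.17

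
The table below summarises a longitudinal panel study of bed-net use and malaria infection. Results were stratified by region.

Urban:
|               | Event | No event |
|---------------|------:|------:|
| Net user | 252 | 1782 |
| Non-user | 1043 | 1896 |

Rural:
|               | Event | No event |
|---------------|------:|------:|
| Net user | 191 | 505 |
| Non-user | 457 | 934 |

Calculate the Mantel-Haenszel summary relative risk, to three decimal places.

RR_MH = Σ(aᵢ·n₀ᵢ/nᵢ) / Σ(cᵢ·n₁ᵢ/nᵢ), with n₁ᵢ = aᵢ+bᵢ (exposed), n₀ᵢ = cᵢ+dᵢ (unexposed), nᵢ = n₁ᵢ+n₀ᵢ.
Stratum 1 (Urban): n₁ = 2034, n₀ = 2939, n = 4973; a·n₀/n = 252·2939/4973 = 148.9298; c·n₁/n = 1043·2034/4973 = 426.5960
Stratum 2 (Rural): n₁ = 696, n₀ = 1391, n = 2087; a·n₀/n = 191·1391/2087 = 127.3028; c·n₁/n = 457·696/2087 = 152.4063
RR_MH = (148.9298 + 127.3028) / (426.5960 + 152.4063) = 276.2326 / 579.0023 = 0.47708

0.477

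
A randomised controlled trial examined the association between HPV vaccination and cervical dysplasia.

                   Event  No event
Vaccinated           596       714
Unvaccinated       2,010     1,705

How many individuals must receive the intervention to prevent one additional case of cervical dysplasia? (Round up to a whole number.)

Risk in treated group = 596/1310 = 0.45496; risk in control = 2010/3715 = 0.54105.
Absolute risk reduction = 0.54105 − 0.45496 = 0.08609
NNT = 1 / ARR = 1 / 0.08609 = 11.616 → round up → 12

12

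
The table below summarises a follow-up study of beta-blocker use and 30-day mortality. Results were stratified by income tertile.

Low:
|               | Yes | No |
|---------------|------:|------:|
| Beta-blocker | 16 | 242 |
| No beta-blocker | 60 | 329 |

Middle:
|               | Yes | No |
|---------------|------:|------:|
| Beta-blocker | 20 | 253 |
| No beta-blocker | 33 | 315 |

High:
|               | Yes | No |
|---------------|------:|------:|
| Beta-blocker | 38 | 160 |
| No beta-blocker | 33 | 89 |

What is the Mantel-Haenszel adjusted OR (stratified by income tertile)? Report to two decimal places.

OR_MH = Σ(aᵢdᵢ/nᵢ) / Σ(bᵢcᵢ/nᵢ), where nᵢ is the stratum total.
Stratum 1 (Low): n = 647; a·d/n = 16·329/647 = 8.1360; b·c/n = 242·60/647 = 22.4420
Stratum 2 (Middle): n = 621; a·d/n = 20·315/621 = 10.1449; b·c/n = 253·33/621 = 13.4444
Stratum 3 (High): n = 320; a·d/n = 38·89/320 = 10.5687; b·c/n = 160·33/320 = 16.5000
OR_MH = (8.1360 + 10.1449 + 10.5687) / (22.4420 + 13.4444 + 16.5000) = 28.8497 / 52.3865 = 0.55071

0.55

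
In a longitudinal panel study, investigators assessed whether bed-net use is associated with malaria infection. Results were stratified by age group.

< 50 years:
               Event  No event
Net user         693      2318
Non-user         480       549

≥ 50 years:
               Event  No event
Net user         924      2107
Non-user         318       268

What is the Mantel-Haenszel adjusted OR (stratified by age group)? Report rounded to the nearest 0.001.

0.353

OR_MH = Σ(aᵢdᵢ/nᵢ) / Σ(bᵢcᵢ/nᵢ), where nᵢ is the stratum total.
Stratum 1 (< 50 years): n = 4040; a·d/n = 693·549/4040 = 94.1725; b·c/n = 2318·480/4040 = 275.4059
Stratum 2 (≥ 50 years): n = 3617; a·d/n = 924·268/3617 = 68.4634; b·c/n = 2107·318/3617 = 185.2436
OR_MH = (94.1725 + 68.4634) / (275.4059 + 185.2436) = 162.6359 / 460.6495 = 0.35306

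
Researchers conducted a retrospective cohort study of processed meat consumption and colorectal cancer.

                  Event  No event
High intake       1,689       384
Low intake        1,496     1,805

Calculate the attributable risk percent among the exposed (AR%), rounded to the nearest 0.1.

Cells: a = 1689, b = 384, c = 1496, d = 1805.
Risk in exposed = 1689/2073 = 0.81476; risk in unexposed = 1496/3301 = 0.45320.
RR = 0.81476/0.45320 = 1.79781
AR% = (RR − 1)/RR × 100 = (1.79781 − 1)/1.79781 × 100 = 44.3768%

44.4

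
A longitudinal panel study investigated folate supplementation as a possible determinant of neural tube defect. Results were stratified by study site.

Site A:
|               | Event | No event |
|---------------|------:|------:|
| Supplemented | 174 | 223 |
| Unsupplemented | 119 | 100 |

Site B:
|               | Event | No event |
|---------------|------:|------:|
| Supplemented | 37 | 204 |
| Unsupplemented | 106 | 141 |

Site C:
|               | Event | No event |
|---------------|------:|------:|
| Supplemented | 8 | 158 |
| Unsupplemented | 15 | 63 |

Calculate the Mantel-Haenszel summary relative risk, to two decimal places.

RR_MH = Σ(aᵢ·n₀ᵢ/nᵢ) / Σ(cᵢ·n₁ᵢ/nᵢ), with n₁ᵢ = aᵢ+bᵢ (exposed), n₀ᵢ = cᵢ+dᵢ (unexposed), nᵢ = n₁ᵢ+n₀ᵢ.
Stratum 1 (Site A): n₁ = 397, n₀ = 219, n = 616; a·n₀/n = 174·219/616 = 61.8604; c·n₁/n = 119·397/616 = 76.6932
Stratum 2 (Site B): n₁ = 241, n₀ = 247, n = 488; a·n₀/n = 37·247/488 = 18.7275; c·n₁/n = 106·241/488 = 52.3484
Stratum 3 (Site C): n₁ = 166, n₀ = 78, n = 244; a·n₀/n = 8·78/244 = 2.5574; c·n₁/n = 15·166/244 = 10.2049
RR_MH = (61.8604 + 18.7275 + 2.5574) / (76.6932 + 52.3484 + 10.2049) = 83.1452 / 139.2465 = 0.59711

0.60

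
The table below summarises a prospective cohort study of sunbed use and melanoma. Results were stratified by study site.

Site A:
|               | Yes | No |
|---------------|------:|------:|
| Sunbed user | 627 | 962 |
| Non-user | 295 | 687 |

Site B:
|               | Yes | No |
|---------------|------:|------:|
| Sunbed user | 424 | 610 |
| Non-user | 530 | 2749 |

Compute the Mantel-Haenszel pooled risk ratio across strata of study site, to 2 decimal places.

1.82

RR_MH = Σ(aᵢ·n₀ᵢ/nᵢ) / Σ(cᵢ·n₁ᵢ/nᵢ), with n₁ᵢ = aᵢ+bᵢ (exposed), n₀ᵢ = cᵢ+dᵢ (unexposed), nᵢ = n₁ᵢ+n₀ᵢ.
Stratum 1 (Site A): n₁ = 1589, n₀ = 982, n = 2571; a·n₀/n = 627·982/2571 = 239.4842; c·n₁/n = 295·1589/2571 = 182.3240
Stratum 2 (Site B): n₁ = 1034, n₀ = 3279, n = 4313; a·n₀/n = 424·3279/4313 = 322.3501; c·n₁/n = 530·1034/4313 = 127.0624
RR_MH = (239.4842 + 322.3501) / (182.3240 + 127.0624) = 561.8344 / 309.3864 = 1.81596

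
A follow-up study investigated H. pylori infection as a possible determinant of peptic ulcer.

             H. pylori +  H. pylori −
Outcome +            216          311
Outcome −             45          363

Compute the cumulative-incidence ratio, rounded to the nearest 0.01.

Reading the table with exposure as columns: a = 216 (H. pylori +, case), b = 45 (H. pylori +, non-case), c = 311 (H. pylori −, case), d = 363.
Risk in exposed = 216/261 = 0.82759; risk in unexposed = 311/674 = 0.46142.
RR = 0.82759 / 0.46142 = 1.79355
The risk among the exposed is 1.79 times that among the unexposed.

1.79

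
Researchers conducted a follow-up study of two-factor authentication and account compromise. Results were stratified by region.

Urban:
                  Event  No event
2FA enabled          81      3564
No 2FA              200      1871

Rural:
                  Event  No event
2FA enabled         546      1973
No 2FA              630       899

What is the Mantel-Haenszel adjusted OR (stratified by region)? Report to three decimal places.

OR_MH = Σ(aᵢdᵢ/nᵢ) / Σ(bᵢcᵢ/nᵢ), where nᵢ is the stratum total.
Stratum 1 (Urban): n = 5716; a·d/n = 81·1871/5716 = 26.5135; b·c/n = 3564·200/5716 = 124.7026
Stratum 2 (Rural): n = 4048; a·d/n = 546·899/4048 = 121.2584; b·c/n = 1973·630/4048 = 307.0627
OR_MH = (26.5135 + 121.2584) / (124.7026 + 307.0627) = 147.7719 / 431.7653 = 0.34225

0.342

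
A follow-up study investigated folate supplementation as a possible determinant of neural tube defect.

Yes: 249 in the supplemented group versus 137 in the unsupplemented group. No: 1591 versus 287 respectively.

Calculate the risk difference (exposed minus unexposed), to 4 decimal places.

From the description: a = 249, b = 1591, c = 137, d = 287.
Risk in exposed = 249/1840 = 0.135326; risk in unexposed = 137/424 = 0.323113.
Risk difference = 0.135326 − 0.323113 = -0.187787

-0.1878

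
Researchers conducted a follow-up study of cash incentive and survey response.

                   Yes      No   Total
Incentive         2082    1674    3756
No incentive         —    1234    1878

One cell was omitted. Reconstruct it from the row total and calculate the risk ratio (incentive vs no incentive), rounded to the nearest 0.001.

1.616

The missing cell is in the unexposed row: 1878 − 1234 = 644.
So a = 2082, b = 1674, c = 644, d = 1234.
RR = [a/(a+b)] / [c/(c+d)] = (2082/3756) / (644/1878) = 0.55431/0.34292 = 1.61646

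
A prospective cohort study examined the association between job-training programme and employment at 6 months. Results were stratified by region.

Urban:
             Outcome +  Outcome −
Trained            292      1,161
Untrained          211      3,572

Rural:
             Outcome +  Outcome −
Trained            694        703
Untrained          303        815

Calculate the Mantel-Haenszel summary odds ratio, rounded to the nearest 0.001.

3.226

OR_MH = Σ(aᵢdᵢ/nᵢ) / Σ(bᵢcᵢ/nᵢ), where nᵢ is the stratum total.
Stratum 1 (Urban): n = 5236; a·d/n = 292·3572/5236 = 199.2024; b·c/n = 1161·211/5236 = 46.7859
Stratum 2 (Rural): n = 2515; a·d/n = 694·815/2515 = 224.8946; b·c/n = 703·303/2515 = 84.6954
OR_MH = (199.2024 + 224.8946) / (46.7859 + 84.6954) = 424.0971 / 131.4813 = 3.22553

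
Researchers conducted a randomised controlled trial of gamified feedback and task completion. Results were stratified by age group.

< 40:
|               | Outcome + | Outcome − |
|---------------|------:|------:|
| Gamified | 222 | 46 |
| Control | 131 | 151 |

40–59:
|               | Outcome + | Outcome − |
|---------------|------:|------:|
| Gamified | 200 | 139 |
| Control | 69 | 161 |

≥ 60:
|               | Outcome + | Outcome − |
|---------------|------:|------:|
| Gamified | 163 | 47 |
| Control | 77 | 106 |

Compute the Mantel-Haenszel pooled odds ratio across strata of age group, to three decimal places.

4.363

OR_MH = Σ(aᵢdᵢ/nᵢ) / Σ(bᵢcᵢ/nᵢ), where nᵢ is the stratum total.
Stratum 1 (< 40): n = 550; a·d/n = 222·151/550 = 60.9491; b·c/n = 46·131/550 = 10.9564
Stratum 2 (40–59): n = 569; a·d/n = 200·161/569 = 56.5905; b·c/n = 139·69/569 = 16.8559
Stratum 3 (≥ 60): n = 393; a·d/n = 163·106/393 = 43.9644; b·c/n = 47·77/393 = 9.2087
OR_MH = (60.9491 + 56.5905 + 43.9644) / (10.9564 + 16.8559 + 9.2087) = 161.5040 / 37.0209 = 4.36251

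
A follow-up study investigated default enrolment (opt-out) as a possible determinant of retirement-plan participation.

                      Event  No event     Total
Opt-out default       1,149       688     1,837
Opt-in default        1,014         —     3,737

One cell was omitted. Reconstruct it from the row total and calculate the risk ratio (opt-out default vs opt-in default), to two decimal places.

The missing cell is in the unexposed row: 3737 − 1014 = 2723.
So a = 1149, b = 688, c = 1014, d = 2723.
RR = [a/(a+b)] / [c/(c+d)] = (1149/1837) / (1014/3737) = 0.62548/0.27134 = 2.30513

2.31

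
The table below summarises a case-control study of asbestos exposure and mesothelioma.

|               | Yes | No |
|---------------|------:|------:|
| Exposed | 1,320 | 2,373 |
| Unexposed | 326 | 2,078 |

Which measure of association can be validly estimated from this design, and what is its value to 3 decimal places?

3.546

Cells: a = 1320, b = 2373, c = 326, d = 2078.
This is a case-control study: participants were sampled on outcome status, so risks in the source population cannot be estimated directly — relative risk is not valid here. The odds ratio is the appropriate measure.
OR = (a·d)/(b·c) = (1320 × 2078) / (2373 × 326) = 2742960 / 773598 = 3.54572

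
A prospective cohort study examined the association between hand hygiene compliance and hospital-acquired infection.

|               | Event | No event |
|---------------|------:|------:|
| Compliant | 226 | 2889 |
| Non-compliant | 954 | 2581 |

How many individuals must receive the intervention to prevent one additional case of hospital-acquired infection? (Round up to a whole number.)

Risk in treated group = 226/3115 = 0.07255; risk in control = 954/3535 = 0.26987.
Absolute risk reduction = 0.26987 − 0.07255 = 0.19732
NNT = 1 / ARR = 1 / 0.19732 = 5.068 → round up → 6

6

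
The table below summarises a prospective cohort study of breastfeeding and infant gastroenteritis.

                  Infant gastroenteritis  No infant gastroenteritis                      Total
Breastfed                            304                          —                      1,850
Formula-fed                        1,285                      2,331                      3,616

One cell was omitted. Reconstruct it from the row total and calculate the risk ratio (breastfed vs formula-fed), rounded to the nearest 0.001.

0.462

The missing cell is in the exposed row: 1850 − 304 = 1546.
So a = 304, b = 1546, c = 1285, d = 2331.
RR = [a/(a+b)] / [c/(c+d)] = (304/1850) / (1285/3616) = 0.16432/0.35537 = 0.46241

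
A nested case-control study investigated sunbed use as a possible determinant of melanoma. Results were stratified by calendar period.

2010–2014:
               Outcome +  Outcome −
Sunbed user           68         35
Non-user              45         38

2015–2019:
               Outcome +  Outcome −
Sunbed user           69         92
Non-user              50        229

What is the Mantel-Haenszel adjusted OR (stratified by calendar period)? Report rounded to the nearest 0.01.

OR_MH = Σ(aᵢdᵢ/nᵢ) / Σ(bᵢcᵢ/nᵢ), where nᵢ is the stratum total.
Stratum 1 (2010–2014): n = 186; a·d/n = 68·38/186 = 13.8925; b·c/n = 35·45/186 = 8.4677
Stratum 2 (2015–2019): n = 440; a·d/n = 69·229/440 = 35.9114; b·c/n = 92·50/440 = 10.4545
OR_MH = (13.8925 + 35.9114) / (8.4677 + 10.4545) = 49.8038 / 18.9223 = 2.63202

2.63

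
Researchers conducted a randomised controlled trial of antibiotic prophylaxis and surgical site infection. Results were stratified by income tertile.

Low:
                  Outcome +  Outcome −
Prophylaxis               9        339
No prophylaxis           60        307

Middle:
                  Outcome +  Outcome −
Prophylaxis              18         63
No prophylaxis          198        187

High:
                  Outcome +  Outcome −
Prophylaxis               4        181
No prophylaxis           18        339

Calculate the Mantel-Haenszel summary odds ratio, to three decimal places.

0.222

OR_MH = Σ(aᵢdᵢ/nᵢ) / Σ(bᵢcᵢ/nᵢ), where nᵢ is the stratum total.
Stratum 1 (Low): n = 715; a·d/n = 9·307/715 = 3.8643; b·c/n = 339·60/715 = 28.4476
Stratum 2 (Middle): n = 466; a·d/n = 18·187/466 = 7.2232; b·c/n = 63·198/466 = 26.7682
Stratum 3 (High): n = 542; a·d/n = 4·339/542 = 2.5018; b·c/n = 181·18/542 = 6.0111
OR_MH = (3.8643 + 7.2232 + 2.5018) / (28.4476 + 26.7682 + 6.0111) = 13.5894 / 61.2269 = 0.22195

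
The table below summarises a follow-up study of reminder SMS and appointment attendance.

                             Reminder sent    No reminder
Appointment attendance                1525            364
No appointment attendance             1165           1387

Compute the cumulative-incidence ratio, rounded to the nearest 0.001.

Reading the table with exposure as columns: a = 1525 (Reminder sent, case), b = 1165 (Reminder sent, non-case), c = 364 (No reminder, case), d = 1387.
Risk in exposed = 1525/2690 = 0.56691; risk in unexposed = 364/1751 = 0.20788.
RR = 0.56691 / 0.20788 = 2.72711
The risk among the exposed is 2.73 times that among the unexposed.

2.727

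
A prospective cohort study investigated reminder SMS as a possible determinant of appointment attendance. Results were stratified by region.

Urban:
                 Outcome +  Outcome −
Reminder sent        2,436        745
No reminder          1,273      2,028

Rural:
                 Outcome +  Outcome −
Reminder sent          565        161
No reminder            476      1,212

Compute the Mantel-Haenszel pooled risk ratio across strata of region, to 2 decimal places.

2.13

RR_MH = Σ(aᵢ·n₀ᵢ/nᵢ) / Σ(cᵢ·n₁ᵢ/nᵢ), with n₁ᵢ = aᵢ+bᵢ (exposed), n₀ᵢ = cᵢ+dᵢ (unexposed), nᵢ = n₁ᵢ+n₀ᵢ.
Stratum 1 (Urban): n₁ = 3181, n₀ = 3301, n = 6482; a·n₀/n = 2436·3301/6482 = 1240.5486; c·n₁/n = 1273·3181/6482 = 624.7166
Stratum 2 (Rural): n₁ = 726, n₀ = 1688, n = 2414; a·n₀/n = 565·1688/2414 = 395.0787; c·n₁/n = 476·726/2414 = 143.1549
RR_MH = (1240.5486 + 395.0787) / (624.7166 + 143.1549) = 1635.6273 / 767.8715 = 2.13008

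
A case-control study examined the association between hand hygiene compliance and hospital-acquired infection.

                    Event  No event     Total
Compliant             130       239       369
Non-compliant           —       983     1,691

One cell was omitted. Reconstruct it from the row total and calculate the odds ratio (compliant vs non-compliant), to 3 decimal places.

The missing cell is in the unexposed row: 1691 − 983 = 708.
So a = 130, b = 239, c = 708, d = 983.
OR = (a·d)/(b·c) = (130 × 983) / (239 × 708) = 127790 / 169212 = 0.75521

0.755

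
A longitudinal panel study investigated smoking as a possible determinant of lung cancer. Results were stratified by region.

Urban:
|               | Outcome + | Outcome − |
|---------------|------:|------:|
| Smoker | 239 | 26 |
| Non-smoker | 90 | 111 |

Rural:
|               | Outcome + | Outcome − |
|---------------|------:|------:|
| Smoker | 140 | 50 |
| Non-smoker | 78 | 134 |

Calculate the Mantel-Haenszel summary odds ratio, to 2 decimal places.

OR_MH = Σ(aᵢdᵢ/nᵢ) / Σ(bᵢcᵢ/nᵢ), where nᵢ is the stratum total.
Stratum 1 (Urban): n = 466; a·d/n = 239·111/466 = 56.9292; b·c/n = 26·90/466 = 5.0215
Stratum 2 (Rural): n = 402; a·d/n = 140·134/402 = 46.6667; b·c/n = 50·78/402 = 9.7015
OR_MH = (56.9292 + 46.6667) / (5.0215 + 9.7015) = 103.5959 / 14.7230 = 7.03635

7.04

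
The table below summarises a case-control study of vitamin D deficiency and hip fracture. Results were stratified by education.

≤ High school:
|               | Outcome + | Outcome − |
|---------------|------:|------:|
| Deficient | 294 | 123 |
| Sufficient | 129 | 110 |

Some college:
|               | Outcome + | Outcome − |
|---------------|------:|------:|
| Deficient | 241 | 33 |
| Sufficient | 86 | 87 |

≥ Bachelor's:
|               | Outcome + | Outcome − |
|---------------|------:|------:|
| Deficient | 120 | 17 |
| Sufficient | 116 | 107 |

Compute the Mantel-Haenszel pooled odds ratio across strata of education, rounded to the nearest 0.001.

3.662

OR_MH = Σ(aᵢdᵢ/nᵢ) / Σ(bᵢcᵢ/nᵢ), where nᵢ is the stratum total.
Stratum 1 (≤ High school): n = 656; a·d/n = 294·110/656 = 49.2988; b·c/n = 123·129/656 = 24.1875
Stratum 2 (Some college): n = 447; a·d/n = 241·87/447 = 46.9060; b·c/n = 33·86/447 = 6.3490
Stratum 3 (≥ Bachelor's): n = 360; a·d/n = 120·107/360 = 35.6667; b·c/n = 17·116/360 = 5.4778
OR_MH = (49.2988 + 46.9060 + 35.6667) / (24.1875 + 6.3490 + 5.4778) = 131.8715 / 36.0143 = 3.66165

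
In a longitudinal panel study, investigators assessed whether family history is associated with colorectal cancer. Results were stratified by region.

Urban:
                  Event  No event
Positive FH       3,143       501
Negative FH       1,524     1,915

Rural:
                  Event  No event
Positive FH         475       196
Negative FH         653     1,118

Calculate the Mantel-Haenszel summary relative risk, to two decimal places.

RR_MH = Σ(aᵢ·n₀ᵢ/nᵢ) / Σ(cᵢ·n₁ᵢ/nᵢ), with n₁ᵢ = aᵢ+bᵢ (exposed), n₀ᵢ = cᵢ+dᵢ (unexposed), nᵢ = n₁ᵢ+n₀ᵢ.
Stratum 1 (Urban): n₁ = 3644, n₀ = 3439, n = 7083; a·n₀/n = 3143·3439/7083 = 1526.0168; c·n₁/n = 1524·3644/7083 = 784.0542
Stratum 2 (Rural): n₁ = 671, n₀ = 1771, n = 2442; a·n₀/n = 475·1771/2442 = 344.4820; c·n₁/n = 653·671/2442 = 179.4279
RR_MH = (1526.0168 + 344.4820) / (784.0542 + 179.4279) = 1870.4988 / 963.4821 = 1.94139

1.94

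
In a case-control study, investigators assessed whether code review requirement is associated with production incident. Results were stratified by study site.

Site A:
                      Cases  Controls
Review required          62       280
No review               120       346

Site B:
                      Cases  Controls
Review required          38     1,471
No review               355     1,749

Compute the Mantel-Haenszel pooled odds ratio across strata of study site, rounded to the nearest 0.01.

0.24

OR_MH = Σ(aᵢdᵢ/nᵢ) / Σ(bᵢcᵢ/nᵢ), where nᵢ is the stratum total.
Stratum 1 (Site A): n = 808; a·d/n = 62·346/808 = 26.5495; b·c/n = 280·120/808 = 41.5842
Stratum 2 (Site B): n = 3613; a·d/n = 38·1749/3613 = 18.3952; b·c/n = 1471·355/3613 = 144.5350
OR_MH = (26.5495 + 18.3952) / (41.5842 + 144.5350) = 44.9447 / 186.1192 = 0.24148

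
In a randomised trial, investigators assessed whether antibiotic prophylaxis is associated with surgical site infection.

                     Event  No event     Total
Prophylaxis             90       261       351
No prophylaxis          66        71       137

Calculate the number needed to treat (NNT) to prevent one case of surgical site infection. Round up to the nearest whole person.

5

Risk in treated group = 90/351 = 0.25641; risk in control = 66/137 = 0.48175.
Absolute risk reduction = 0.48175 − 0.25641 = 0.22534
NNT = 1 / ARR = 1 / 0.22534 = 4.438 → round up → 5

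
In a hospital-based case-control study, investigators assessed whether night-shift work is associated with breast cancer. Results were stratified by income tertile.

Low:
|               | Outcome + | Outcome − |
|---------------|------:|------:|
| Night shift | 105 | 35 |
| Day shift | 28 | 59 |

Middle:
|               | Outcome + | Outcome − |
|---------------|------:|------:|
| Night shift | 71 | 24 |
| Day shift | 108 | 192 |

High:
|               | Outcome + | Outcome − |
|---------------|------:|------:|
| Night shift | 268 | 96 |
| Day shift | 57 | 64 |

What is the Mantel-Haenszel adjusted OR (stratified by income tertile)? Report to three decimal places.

OR_MH = Σ(aᵢdᵢ/nᵢ) / Σ(bᵢcᵢ/nᵢ), where nᵢ is the stratum total.
Stratum 1 (Low): n = 227; a·d/n = 105·59/227 = 27.2907; b·c/n = 35·28/227 = 4.3172
Stratum 2 (Middle): n = 395; a·d/n = 71·192/395 = 34.5114; b·c/n = 24·108/395 = 6.5620
Stratum 3 (High): n = 485; a·d/n = 268·64/485 = 35.3649; b·c/n = 96·57/485 = 11.2825
OR_MH = (27.2907 + 34.5114 + 35.3649) / (4.3172 + 6.5620 + 11.2825) = 97.1671 / 22.1617 = 4.38446

4.384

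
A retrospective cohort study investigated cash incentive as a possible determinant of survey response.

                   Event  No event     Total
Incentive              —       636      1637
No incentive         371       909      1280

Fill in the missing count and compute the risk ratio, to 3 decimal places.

The missing cell is in the exposed row: 1637 − 636 = 1001.
So a = 1001, b = 636, c = 371, d = 909.
RR = [a/(a+b)] / [c/(c+d)] = (1001/1637) / (371/1280) = 0.61148/0.28984 = 2.10970

2.110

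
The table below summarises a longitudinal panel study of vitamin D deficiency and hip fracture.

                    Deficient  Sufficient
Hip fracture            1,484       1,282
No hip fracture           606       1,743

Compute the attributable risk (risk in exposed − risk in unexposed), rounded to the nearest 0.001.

Reading the table with exposure as columns: a = 1484 (Deficient, case), b = 606 (Deficient, non-case), c = 1282 (Sufficient, case), d = 1743.
Risk in exposed = 1484/2090 = 0.710048; risk in unexposed = 1282/3025 = 0.423802.
Risk difference = 0.710048 − 0.423802 = 0.286246

0.286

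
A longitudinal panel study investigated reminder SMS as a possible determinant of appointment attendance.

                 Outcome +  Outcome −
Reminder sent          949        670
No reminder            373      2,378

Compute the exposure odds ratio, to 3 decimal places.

9.030

Cells: a = 949, b = 670, c = 373, d = 2378.
OR = (a·d)/(b·c) = (949 × 2378) / (670 × 373) = 2256722 / 249910 = 9.03014
The odds of appointment attendance are about 9.03 times as high in the reminder sent group.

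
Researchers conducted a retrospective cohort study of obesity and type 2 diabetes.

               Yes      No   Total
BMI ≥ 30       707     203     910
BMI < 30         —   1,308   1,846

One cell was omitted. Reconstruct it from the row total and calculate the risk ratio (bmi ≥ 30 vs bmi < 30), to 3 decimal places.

2.666

The missing cell is in the unexposed row: 1846 − 1308 = 538.
So a = 707, b = 203, c = 538, d = 1308.
RR = [a/(a+b)] / [c/(c+d)] = (707/910) / (538/1846) = 0.77692/0.29144 = 2.66580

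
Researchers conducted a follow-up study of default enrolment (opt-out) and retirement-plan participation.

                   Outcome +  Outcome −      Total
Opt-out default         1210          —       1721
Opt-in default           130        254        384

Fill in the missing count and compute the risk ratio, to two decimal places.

The missing cell is in the exposed row: 1721 − 1210 = 511.
So a = 1210, b = 511, c = 130, d = 254.
RR = [a/(a+b)] / [c/(c+d)] = (1210/1721) / (130/384) = 0.70308/0.33854 = 2.07679

2.08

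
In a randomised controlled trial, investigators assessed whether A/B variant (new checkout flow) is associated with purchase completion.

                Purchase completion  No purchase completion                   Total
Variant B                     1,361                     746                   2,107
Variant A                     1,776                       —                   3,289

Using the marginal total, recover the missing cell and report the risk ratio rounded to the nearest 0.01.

The missing cell is in the unexposed row: 3289 − 1776 = 1513.
So a = 1361, b = 746, c = 1776, d = 1513.
RR = [a/(a+b)] / [c/(c+d)] = (1361/2107) / (1776/3289) = 0.64594/0.53998 = 1.19623

1.20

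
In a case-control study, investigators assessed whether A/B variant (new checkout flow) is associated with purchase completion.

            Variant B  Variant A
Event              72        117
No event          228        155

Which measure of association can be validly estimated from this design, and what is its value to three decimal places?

Reading the table with exposure as columns: a = 72 (Variant B, case), b = 228 (Variant B, non-case), c = 117 (Variant A, case), d = 155.
This is a case-control study: participants were sampled on outcome status, so risks in the source population cannot be estimated directly — relative risk is not valid here. The odds ratio is the appropriate measure.
OR = (a·d)/(b·c) = (72 × 155) / (228 × 117) = 11160 / 26676 = 0.41835

0.418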